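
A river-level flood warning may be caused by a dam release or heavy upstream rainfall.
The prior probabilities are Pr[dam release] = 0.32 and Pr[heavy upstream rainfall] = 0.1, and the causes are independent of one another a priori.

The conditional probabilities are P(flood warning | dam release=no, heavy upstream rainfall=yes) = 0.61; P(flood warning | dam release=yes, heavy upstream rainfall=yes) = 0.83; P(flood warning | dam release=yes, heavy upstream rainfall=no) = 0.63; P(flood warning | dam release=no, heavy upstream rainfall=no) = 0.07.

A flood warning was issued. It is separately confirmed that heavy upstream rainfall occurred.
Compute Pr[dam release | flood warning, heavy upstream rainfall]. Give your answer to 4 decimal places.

P(flood warning | heavy upstream rainfall) = 0.61×0.68 + 0.83×0.32 = 0.414800 + 0.265600 = 0.680400
Restricting to configurations with dam release present: 0.83×0.32 = 0.265600.
P(dam release | flood warning, heavy upstream rainfall) = 0.265600 / 0.680400 ≈ 0.3904

Pr[dam release | flood warning, heavy upstream rainfall] ≈ 0.3904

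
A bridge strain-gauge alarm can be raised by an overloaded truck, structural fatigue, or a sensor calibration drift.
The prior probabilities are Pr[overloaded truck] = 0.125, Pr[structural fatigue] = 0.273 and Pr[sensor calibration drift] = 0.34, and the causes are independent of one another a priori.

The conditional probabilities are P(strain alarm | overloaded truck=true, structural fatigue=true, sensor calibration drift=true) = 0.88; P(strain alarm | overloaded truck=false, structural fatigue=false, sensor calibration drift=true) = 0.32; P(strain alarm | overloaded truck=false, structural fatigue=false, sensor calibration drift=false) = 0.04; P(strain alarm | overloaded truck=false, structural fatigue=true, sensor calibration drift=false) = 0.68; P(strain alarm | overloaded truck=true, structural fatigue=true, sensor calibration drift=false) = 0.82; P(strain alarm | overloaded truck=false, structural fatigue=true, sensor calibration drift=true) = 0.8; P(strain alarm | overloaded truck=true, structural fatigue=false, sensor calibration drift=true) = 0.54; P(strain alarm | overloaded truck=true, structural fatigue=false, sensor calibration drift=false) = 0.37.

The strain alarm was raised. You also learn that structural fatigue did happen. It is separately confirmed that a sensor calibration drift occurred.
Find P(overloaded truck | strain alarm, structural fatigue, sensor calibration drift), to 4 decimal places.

P(overloaded truck | strain alarm, structural fatigue, sensor calibration drift) ≈ 0.1358

P(strain alarm | structural fatigue, sensor calibration drift) = 0.8*0.875 + 0.88*0.125 = 0.700000 + 0.110000 = 0.810000
Restricting to configurations with overloaded truck present: 0.88*0.125 = 0.110000.
Hence the posterior is 0.110000/0.810000 ≈ 0.1358.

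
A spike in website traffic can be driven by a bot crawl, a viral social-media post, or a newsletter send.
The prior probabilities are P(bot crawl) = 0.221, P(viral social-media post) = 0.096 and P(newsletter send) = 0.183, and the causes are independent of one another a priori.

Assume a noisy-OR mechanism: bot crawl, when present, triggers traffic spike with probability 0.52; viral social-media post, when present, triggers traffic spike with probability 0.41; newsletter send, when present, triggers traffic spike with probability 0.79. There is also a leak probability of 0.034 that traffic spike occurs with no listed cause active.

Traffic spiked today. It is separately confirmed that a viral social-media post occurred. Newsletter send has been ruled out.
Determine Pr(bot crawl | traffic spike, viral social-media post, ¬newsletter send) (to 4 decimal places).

Under noisy-OR, P(traffic spike | causes) = 1 − (1−0.034)·∏(1−qᵢ) over the active causes.
Enumerate both values of bot crawl and weight by the priors:
  P(traffic spike | viral social-media post, ¬newsletter send) = 0.43006×0.779 + 0.726429×0.221
        = 0.335017 + 0.160541 = 0.495558
The terms with bot crawl present sum to 0.160541, so
  P(bot crawl | traffic spike, viral social-media post, ¬newsletter send) = 0.160541 / 0.495558 ≈ 0.3240

Pr(bot crawl | traffic spike, viral social-media post, ¬newsletter send) ≈ 0.3240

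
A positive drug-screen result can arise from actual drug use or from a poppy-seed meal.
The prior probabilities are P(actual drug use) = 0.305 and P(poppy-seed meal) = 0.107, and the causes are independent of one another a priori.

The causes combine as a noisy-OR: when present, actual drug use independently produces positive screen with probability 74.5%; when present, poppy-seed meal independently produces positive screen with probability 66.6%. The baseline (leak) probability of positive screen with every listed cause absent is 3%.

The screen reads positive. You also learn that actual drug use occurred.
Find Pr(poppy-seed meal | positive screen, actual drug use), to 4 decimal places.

Under noisy-OR, P(positive screen | causes) = 1 − (1−0.03)·∏(1−qᵢ) over the active causes.
P(positive screen | actual drug use) = 0.75265·0.893 + 0.917385·0.107 = 0.672116 + 0.098160 = 0.770276
Of this, 0.098160 comes from 0.917385·0.107 (the poppy-seed meal=true cases).
So P(poppy-seed meal | positive screen, actual drug use) = 0.098160/0.770276 ≈ 0.1274.

Pr(poppy-seed meal | positive screen, actual drug use) ≈ 0.1274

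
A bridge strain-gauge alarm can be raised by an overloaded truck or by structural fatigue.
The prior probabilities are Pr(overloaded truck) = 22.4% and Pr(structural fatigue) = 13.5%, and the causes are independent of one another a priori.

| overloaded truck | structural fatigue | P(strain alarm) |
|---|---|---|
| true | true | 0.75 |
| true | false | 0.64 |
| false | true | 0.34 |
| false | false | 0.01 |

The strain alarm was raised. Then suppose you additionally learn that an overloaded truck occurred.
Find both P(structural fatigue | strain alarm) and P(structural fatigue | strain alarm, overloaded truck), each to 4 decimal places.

P(structural fatigue | strain alarm) ≈ 0.3084; P(structural fatigue | strain alarm, overloaded truck) ≈ 0.1546

For the numerator, keep only structural fatigue=true terms: 0.035618 + 0.022680 = 0.058298
The normalizing constant is 0.01×0.776×0.865 + 0.34×0.776×0.135 + 0.64×0.224×0.865 + 0.75×0.224×0.135 = 0.189016
P(structural fatigue | strain alarm) = 0.058298/0.189016 ≈ 0.3084

Now condition on the additional information:
Sum P(strain alarm|·) weighted by the priors over both values of structural fatigue:
  P(strain alarm | overloaded truck) = 0.64*0.865 + 0.75*0.135
        = 0.553600 + 0.101250 = 0.654850
The terms with structural fatigue present sum to 0.101250, so
  P(structural fatigue | strain alarm, overloaded truck) = 0.101250 / 0.654850 ≈ 0.1546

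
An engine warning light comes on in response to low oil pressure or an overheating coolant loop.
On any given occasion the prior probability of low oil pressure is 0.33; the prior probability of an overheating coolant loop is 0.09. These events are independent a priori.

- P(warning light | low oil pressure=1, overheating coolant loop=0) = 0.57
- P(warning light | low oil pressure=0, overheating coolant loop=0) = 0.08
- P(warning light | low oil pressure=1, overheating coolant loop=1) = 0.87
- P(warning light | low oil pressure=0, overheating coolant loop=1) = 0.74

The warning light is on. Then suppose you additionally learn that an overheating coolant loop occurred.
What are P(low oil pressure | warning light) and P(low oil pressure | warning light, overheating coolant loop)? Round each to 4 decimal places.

Enumerate the 4 (low oil pressure, overheating coolant loop) configurations and weight by the priors:
  P(warning light) = 0.08·0.67·0.91 + 0.74·0.67·0.09 + 0.57·0.33·0.91 + 0.87·0.33·0.09
        = 0.048776 + 0.044622 + 0.171171 + 0.025839 = 0.290408
The terms with low oil pressure present sum to 0.197010, so
  P(low oil pressure | warning light) = 0.197010 / 0.290408 ≈ 0.6784

With the extra evidence:
P(warning light | overheating coolant loop) = 0.74*0.67 + 0.87*0.33 = 0.495800 + 0.287100 = 0.782900
The low oil pressure-present share is 0.87*0.33 = 0.287100.
So P(low oil pressure | warning light, overheating coolant loop) = 0.287100/0.782900 ≈ 0.3667.
This is intercausal reasoning (explaining away): once overheating coolant loop accounts for the warning light, low oil pressure becomes less likely.

P(low oil pressure | warning light) ≈ 0.6784; P(low oil pressure | warning light, overheating coolant loop) ≈ 0.3667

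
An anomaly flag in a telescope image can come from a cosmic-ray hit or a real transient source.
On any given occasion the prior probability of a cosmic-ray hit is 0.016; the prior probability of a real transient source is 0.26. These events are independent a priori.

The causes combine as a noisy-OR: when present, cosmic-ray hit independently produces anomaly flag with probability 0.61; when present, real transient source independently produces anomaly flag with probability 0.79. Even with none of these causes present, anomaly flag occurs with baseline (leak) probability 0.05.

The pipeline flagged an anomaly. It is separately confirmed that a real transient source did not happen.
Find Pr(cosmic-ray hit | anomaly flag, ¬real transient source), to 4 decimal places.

Pr(cosmic-ray hit | anomaly flag, ¬real transient source) ≈ 0.1699

Under noisy-OR, P(anomaly flag | causes) = 1 − (1−0.05)·∏(1−qᵢ) over the active causes.
By total probability over both values of cosmic-ray hit:
  P(anomaly flag | ¬real transient source) = 0.05*0.984 + 0.6295*0.016
        = 0.049200 + 0.010072 = 0.059272
Keeping only the cosmic-ray hit-present terms gives 0.010072, so
  P(cosmic-ray hit | anomaly flag, ¬real transient source) = 0.010072 / 0.059272 ≈ 0.1699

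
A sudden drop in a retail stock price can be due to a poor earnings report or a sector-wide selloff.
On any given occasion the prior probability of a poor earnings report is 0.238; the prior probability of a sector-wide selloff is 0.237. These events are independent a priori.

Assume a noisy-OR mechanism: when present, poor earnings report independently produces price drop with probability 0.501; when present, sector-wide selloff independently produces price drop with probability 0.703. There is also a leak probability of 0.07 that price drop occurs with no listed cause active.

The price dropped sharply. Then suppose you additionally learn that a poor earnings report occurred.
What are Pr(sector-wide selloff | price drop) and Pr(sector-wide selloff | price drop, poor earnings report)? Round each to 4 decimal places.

Pr(sector-wide selloff | price drop) ≈ 0.5651; Pr(sector-wide selloff | price drop, poor earnings report) ≈ 0.3332

Under noisy-OR, P(price drop | causes) = 1 − (1−0.07)·∏(1−qᵢ) over the active causes.
P(price drop) = 0.07·0.762·0.763 + 0.72379·0.762·0.237 + 0.53593·0.238·0.763 + 0.862171·0.238·0.237 = 0.040698 + 0.130712 + 0.097322 + 0.048632 = 0.317364
Of this, 0.179344 comes from 0.130712 + 0.048632 (the sector-wide selloff=true cases).
Hence the posterior is 0.179344/0.317364 ≈ 0.5651.

Now condition on the additional information:
Sum P(price drop|·) weighted by the priors over both values of sector-wide selloff:
  P(price drop | poor earnings report) = 0.53593*0.763 + 0.862171*0.237
        = 0.408915 + 0.204335 = 0.613250
The terms with sector-wide selloff present sum to 0.204335, so
  P(sector-wide selloff | price drop, poor earnings report) = 0.204335 / 0.613250 ≈ 0.3332
Conditioning on poor earnings report lowers the posterior on sector-wide selloff: the classic explaining-away effect in a common-effect structure.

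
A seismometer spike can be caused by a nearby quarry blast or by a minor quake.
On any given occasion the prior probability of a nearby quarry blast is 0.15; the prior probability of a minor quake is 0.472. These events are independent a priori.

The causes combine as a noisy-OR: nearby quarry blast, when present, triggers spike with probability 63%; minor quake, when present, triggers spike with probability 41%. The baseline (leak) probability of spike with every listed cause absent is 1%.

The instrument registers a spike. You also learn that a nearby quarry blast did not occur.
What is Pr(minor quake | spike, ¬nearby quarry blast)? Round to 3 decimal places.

Pr(minor quake | spike, ¬nearby quarry blast) ≈ 0.974

Under noisy-OR, P(spike | causes) = 1 − (1−0.01)·∏(1−qᵢ) over the active causes.
Weight on minor quake=true, given the evidence: 0.4159×0.472 = 0.196305
Denominator P(spike | ¬nearby quarry blast): 0.01×0.528 + 0.4159×0.472 = 0.201585
Posterior = 0.196305 / 0.201585 ≈ 0.974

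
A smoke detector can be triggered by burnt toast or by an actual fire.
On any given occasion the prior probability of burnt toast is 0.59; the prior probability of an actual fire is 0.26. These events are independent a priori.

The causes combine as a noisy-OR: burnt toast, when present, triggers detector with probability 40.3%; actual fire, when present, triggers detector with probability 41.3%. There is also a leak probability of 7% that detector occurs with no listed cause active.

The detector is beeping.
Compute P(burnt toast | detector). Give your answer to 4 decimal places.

P(burnt toast | detector) ≈ 0.8104

Under noisy-OR, P(detector | causes) = 1 − (1−0.07)·∏(1−qᵢ) over the active causes.
For the numerator, keep only burnt toast=true terms: 0.194195 + 0.103406 = 0.297601
The normalizing constant is 0.07×0.41×0.74 + 0.45409×0.41×0.26 + 0.44479×0.59×0.74 + 0.674092×0.59×0.26 = 0.367245
P(burnt toast | detector) = 0.297601/0.367245 ≈ 0.8104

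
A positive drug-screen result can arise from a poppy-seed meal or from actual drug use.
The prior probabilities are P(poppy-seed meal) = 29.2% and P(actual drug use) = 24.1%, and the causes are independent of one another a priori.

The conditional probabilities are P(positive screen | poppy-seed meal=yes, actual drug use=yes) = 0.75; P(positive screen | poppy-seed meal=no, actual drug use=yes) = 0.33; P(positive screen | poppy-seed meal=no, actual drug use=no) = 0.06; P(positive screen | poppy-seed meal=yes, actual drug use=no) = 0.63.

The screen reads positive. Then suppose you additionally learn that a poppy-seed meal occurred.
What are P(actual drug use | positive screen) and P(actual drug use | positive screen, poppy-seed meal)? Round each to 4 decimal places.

P(actual drug use | positive screen) ≈ 0.3883; P(actual drug use | positive screen, poppy-seed meal) ≈ 0.2743

P(positive screen) = 0.06·0.708·0.759 + 0.33·0.708·0.241 + 0.63·0.292·0.759 + 0.75·0.292·0.241 = 0.032242 + 0.056307 + 0.139626 + 0.052779 = 0.280954
Of this, 0.109086 comes from 0.056307 + 0.052779 (the actual drug use=true cases).
P(actual drug use | positive screen) = 0.109086 / 0.280954 ≈ 0.3883

Now condition on the additional information:
Numerator (weight on configurations with actual drug use): 0.75×0.241 = 0.180750
The normalizing constant is 0.63×0.759 + 0.75×0.241 = 0.658920
Posterior = 0.180750 / 0.658920 ≈ 0.2743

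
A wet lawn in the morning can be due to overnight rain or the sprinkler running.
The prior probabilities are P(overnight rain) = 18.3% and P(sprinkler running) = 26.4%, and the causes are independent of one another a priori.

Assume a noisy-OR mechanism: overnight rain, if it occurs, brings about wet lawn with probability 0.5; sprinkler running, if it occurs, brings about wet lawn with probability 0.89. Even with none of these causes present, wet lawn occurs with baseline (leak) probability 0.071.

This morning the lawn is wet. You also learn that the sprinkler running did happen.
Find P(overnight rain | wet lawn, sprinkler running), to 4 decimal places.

Under noisy-OR, P(wet lawn | causes) = 1 − (1−0.071)·∏(1−qᵢ) over the active causes.
For the numerator, keep only overnight rain=true terms: 0.948905×0.183 = 0.173650
Normalizer over all consistent configurations: 0.89781×0.817 + 0.948905×0.183 = 0.907161
Posterior = 0.173650 / 0.907161 ≈ 0.1914

P(overnight rain | wet lawn, sprinkler running) ≈ 0.1914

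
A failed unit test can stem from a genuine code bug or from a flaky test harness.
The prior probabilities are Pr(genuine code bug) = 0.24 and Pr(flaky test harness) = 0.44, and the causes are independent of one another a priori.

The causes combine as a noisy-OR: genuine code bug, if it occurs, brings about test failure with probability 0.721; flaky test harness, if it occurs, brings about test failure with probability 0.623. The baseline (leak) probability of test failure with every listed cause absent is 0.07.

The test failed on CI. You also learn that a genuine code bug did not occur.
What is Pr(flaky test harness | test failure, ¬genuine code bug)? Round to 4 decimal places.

Under noisy-OR, P(test failure | causes) = 1 − (1−0.07)·∏(1−qᵢ) over the active causes.
By total probability over both values of flaky test harness:
  P(test failure | ¬genuine code bug) = 0.07·0.56 + 0.64939·0.44
        = 0.039200 + 0.285732 = 0.324932
The terms with flaky test harness present sum to 0.285732, so
  P(flaky test harness | test failure, ¬genuine code bug) = 0.285732 / 0.324932 ≈ 0.8794

Pr(flaky test harness | test failure, ¬genuine code bug) ≈ 0.8794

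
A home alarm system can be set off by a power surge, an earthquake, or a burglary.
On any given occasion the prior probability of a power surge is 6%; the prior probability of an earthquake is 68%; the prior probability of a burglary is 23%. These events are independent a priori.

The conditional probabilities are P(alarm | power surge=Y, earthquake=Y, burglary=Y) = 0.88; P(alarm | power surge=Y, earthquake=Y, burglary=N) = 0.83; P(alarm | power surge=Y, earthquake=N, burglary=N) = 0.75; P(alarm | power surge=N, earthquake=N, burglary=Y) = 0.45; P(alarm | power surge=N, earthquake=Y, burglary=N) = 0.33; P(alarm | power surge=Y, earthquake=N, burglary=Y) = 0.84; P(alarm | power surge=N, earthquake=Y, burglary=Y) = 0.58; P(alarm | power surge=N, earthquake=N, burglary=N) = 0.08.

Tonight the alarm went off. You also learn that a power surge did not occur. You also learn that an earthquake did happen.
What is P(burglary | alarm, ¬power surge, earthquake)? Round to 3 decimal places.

Enumerate both values of burglary and weight by the priors:
  P(alarm | ¬power surge, earthquake) = 0.33×0.77 + 0.58×0.23
        = 0.254100 + 0.133400 = 0.387500
Configurations with burglary contribute 0.133400, so
  P(burglary | alarm, ¬power surge, earthquake) = 0.133400 / 0.387500 ≈ 0.344

P(burglary | alarm, ¬power surge, earthquake) ≈ 0.344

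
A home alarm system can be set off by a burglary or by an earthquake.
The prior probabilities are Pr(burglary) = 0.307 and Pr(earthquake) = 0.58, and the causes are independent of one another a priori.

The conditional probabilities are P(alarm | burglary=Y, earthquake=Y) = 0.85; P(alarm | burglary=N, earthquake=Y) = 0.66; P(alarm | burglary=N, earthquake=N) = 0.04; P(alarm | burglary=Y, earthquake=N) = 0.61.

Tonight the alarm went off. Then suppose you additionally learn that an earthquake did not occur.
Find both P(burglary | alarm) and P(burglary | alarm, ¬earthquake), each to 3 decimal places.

P(burglary | alarm) ≈ 0.454; P(burglary | alarm, ¬earthquake) ≈ 0.871

P(alarm) = 0.04·0.693·0.42 + 0.66·0.693·0.58 + 0.61·0.307·0.42 + 0.85·0.307·0.58 = 0.011642 + 0.265280 + 0.078653 + 0.151351 = 0.506926
Restricting to configurations with burglary present: 0.078653 + 0.151351 = 0.230004.
Hence the posterior is 0.230004/0.506926 ≈ 0.454.

Now condition on the additional information:
Numerator (weight on configurations with burglary): 0.61*0.307 = 0.187270
Normalizer over all consistent configurations: 0.04*0.693 + 0.61*0.307 = 0.214990
P(burglary | alarm, ¬earthquake) = 0.187270/0.214990 ≈ 0.871
Ruling out earthquake raises the posterior on burglary — the flip side of explaining away.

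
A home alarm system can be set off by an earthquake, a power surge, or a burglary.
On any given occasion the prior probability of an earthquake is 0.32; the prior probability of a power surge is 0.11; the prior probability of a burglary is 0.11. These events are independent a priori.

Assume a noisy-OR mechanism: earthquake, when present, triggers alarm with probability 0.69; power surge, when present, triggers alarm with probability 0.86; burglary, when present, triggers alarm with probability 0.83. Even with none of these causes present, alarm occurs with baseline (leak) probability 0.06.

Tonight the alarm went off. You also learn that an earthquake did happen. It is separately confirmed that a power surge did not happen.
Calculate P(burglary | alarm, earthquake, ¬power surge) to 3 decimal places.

Under noisy-OR, P(alarm | causes) = 1 − (1−0.06)·∏(1−qᵢ) over the active causes.
Sum P(alarm|·) weighted by the priors over both values of burglary:
  P(alarm | earthquake, ¬power surge) = 0.7086·0.89 + 0.950462·0.11
        = 0.630654 + 0.104551 = 0.735205
The terms with burglary present sum to 0.104551, so
  P(burglary | alarm, earthquake, ¬power surge) = 0.104551 / 0.735205 ≈ 0.142

P(burglary | alarm, earthquake, ¬power surge) ≈ 0.142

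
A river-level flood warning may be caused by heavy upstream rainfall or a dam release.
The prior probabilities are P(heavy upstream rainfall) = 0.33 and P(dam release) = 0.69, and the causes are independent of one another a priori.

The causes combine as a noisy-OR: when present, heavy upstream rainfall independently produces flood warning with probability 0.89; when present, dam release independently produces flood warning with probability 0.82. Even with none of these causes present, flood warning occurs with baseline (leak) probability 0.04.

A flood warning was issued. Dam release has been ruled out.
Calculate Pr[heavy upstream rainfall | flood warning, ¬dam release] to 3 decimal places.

Under noisy-OR, P(flood warning | causes) = 1 − (1−0.04)·∏(1−qᵢ) over the active causes.
For the numerator, keep only heavy upstream rainfall=true terms: 0.8944·0.33 = 0.295152
Denominator P(flood warning | ¬dam release): 0.04·0.67 + 0.8944·0.33 = 0.321952
P(heavy upstream rainfall | flood warning, ¬dam release) = 0.295152/0.321952 ≈ 0.917

Pr[heavy upstream rainfall | flood warning, ¬dam release] ≈ 0.917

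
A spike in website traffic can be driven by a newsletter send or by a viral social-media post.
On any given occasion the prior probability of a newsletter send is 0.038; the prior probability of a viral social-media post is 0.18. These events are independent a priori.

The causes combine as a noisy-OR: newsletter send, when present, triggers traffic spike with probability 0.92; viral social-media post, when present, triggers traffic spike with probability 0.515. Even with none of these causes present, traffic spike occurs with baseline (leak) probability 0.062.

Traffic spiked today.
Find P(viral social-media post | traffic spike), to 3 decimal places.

Under noisy-OR, P(traffic spike | causes) = 1 − (1−0.062)·∏(1−qᵢ) over the active causes.
Weight on viral social-media post=true, given the evidence: 0.094384 + 0.006591 = 0.100975
The normalizing constant is 0.062·0.962·0.82 + 0.54507·0.962·0.18 + 0.92496·0.038·0.82 + 0.963606·0.038·0.18 = 0.178705
Posterior = 0.100975 / 0.178705 ≈ 0.565

P(viral social-media post | traffic spike) ≈ 0.565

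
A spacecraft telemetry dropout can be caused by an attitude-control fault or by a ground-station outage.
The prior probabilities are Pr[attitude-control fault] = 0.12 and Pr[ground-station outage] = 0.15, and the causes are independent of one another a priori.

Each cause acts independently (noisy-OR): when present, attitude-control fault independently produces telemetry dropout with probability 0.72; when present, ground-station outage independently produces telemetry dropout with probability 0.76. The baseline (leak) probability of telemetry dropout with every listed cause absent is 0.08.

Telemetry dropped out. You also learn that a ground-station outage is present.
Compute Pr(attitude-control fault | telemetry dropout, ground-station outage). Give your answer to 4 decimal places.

Under noisy-OR, P(telemetry dropout | causes) = 1 − (1−0.08)·∏(1−qᵢ) over the active causes.
For the numerator, keep only attitude-control fault=true terms: 0.938176×0.12 = 0.112581
Normalizer over all consistent configurations: 0.7792×0.88 + 0.938176×0.12 = 0.798277
Posterior = 0.112581 / 0.798277 ≈ 0.1410

Pr(attitude-control fault | telemetry dropout, ground-station outage) ≈ 0.1410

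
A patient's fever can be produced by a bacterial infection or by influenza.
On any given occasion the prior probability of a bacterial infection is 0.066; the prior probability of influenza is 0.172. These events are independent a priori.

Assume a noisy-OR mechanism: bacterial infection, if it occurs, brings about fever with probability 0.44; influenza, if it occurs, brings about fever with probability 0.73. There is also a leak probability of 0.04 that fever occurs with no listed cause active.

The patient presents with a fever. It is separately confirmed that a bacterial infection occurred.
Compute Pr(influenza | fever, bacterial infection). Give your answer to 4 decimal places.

Under noisy-OR, P(fever | causes) = 1 − (1−0.04)·∏(1−qᵢ) over the active causes.
P(fever | bacterial infection) = 0.4624*0.828 + 0.854848*0.172 = 0.382867 + 0.147034 = 0.529901
The influenza-present share is 0.854848*0.172 = 0.147034.
So P(influenza | fever, bacterial infection) = 0.147034/0.529901 ≈ 0.2775.

Pr(influenza | fever, bacterial infection) ≈ 0.2775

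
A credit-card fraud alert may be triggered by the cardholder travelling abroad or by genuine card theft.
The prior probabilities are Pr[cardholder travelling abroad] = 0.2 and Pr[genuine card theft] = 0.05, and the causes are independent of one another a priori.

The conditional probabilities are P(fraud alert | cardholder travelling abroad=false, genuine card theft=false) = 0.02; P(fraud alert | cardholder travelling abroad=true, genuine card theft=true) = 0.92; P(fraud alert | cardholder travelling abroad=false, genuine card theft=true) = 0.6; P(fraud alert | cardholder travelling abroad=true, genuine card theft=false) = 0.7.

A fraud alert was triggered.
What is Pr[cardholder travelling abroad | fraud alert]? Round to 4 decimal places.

Pr[cardholder travelling abroad | fraud alert] ≈ 0.7839

For the numerator, keep only cardholder travelling abroad=true terms: 0.133000 + 0.009200 = 0.142200
The normalizing constant is 0.02*0.8*0.95 + 0.6*0.8*0.05 + 0.7*0.2*0.95 + 0.92*0.2*0.05 = 0.181400
Posterior = 0.142200 / 0.181400 ≈ 0.7839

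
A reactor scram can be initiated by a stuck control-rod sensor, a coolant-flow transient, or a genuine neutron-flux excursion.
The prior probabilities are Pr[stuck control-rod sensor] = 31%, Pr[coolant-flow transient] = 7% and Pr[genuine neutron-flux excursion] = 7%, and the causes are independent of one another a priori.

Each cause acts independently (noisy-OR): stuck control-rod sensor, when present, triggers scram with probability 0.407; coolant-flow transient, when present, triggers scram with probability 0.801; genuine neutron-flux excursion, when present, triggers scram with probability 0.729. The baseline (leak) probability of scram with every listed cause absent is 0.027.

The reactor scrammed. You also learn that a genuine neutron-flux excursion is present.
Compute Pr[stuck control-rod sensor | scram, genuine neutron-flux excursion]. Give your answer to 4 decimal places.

Under noisy-OR, P(scram | causes) = 1 − (1−0.027)·∏(1−qᵢ) over the active causes.
Sum P(scram|·) weighted by the priors over the 4 (stuck control-rod sensor, coolant-flow transient) configurations:
  P(scram | genuine neutron-flux excursion) = 0.736317·0.69·0.93 + 0.947527·0.69·0.07 + 0.843636·0.31·0.93 + 0.968884·0.31·0.07
        = 0.472495 + 0.045766 + 0.243220 + 0.021025 = 0.782506
The terms with stuck control-rod sensor present sum to 0.264245, so
  P(stuck control-rod sensor | scram, genuine neutron-flux excursion) = 0.264245 / 0.782506 ≈ 0.3377

Pr[stuck control-rod sensor | scram, genuine neutron-flux excursion] ≈ 0.3377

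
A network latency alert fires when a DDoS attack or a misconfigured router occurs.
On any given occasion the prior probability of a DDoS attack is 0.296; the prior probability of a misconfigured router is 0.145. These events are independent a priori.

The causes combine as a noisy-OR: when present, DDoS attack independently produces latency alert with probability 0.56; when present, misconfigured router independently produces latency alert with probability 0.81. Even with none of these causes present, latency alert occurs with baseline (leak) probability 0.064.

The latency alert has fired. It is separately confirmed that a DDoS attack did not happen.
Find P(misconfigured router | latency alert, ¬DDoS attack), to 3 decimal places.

Under noisy-OR, P(latency alert | causes) = 1 − (1−0.064)·∏(1−qᵢ) over the active causes.
P(latency alert | ¬DDoS attack) = 0.064*0.855 + 0.82216*0.145 = 0.054720 + 0.119213 = 0.173933
The misconfigured router-present share is 0.82216*0.145 = 0.119213.
So P(misconfigured router | latency alert, ¬DDoS attack) = 0.119213/0.173933 ≈ 0.685.

P(misconfigured router | latency alert, ¬DDoS attack) ≈ 0.685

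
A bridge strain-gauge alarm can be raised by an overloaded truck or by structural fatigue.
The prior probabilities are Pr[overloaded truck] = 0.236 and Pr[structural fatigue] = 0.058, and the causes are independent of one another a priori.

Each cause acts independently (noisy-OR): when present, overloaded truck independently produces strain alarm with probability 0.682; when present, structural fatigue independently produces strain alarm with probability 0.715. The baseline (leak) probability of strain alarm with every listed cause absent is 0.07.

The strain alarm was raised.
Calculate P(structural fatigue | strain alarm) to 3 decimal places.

Under noisy-OR, P(strain alarm | causes) = 1 − (1−0.07)·∏(1−qᵢ) over the active causes.
Weight on structural fatigue=true, given the evidence: 0.032567 + 0.012534 = 0.045101
Denominator P(strain alarm): 0.07·0.764·0.942 + 0.73495·0.764·0.058 + 0.70426·0.236·0.942 + 0.915714·0.236·0.058 = 0.252044
P(structural fatigue | strain alarm) = 0.045101/0.252044 ≈ 0.179

P(structural fatigue | strain alarm) ≈ 0.179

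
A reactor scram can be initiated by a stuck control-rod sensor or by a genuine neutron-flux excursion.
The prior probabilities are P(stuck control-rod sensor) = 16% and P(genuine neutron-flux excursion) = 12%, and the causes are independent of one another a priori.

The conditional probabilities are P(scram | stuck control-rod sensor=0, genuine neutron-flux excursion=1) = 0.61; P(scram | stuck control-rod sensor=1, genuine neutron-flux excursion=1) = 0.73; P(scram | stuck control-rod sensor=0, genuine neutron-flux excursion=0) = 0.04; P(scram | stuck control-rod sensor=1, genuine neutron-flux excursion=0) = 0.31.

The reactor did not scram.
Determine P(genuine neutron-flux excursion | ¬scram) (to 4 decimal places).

P(genuine neutron-flux excursion | ¬scram) ≈ 0.0523

By total probability over the 4 (stuck control-rod sensor, genuine neutron-flux excursion) configurations:
  P(¬scram) = 0.96*0.84*0.88 + 0.39*0.84*0.12 + 0.69*0.16*0.88 + 0.27*0.16*0.12
        = 0.709632 + 0.039312 + 0.097152 + 0.005184 = 0.851280
The terms with genuine neutron-flux excursion present sum to 0.044496, so
  P(genuine neutron-flux excursion | ¬scram) = 0.044496 / 0.851280 ≈ 0.0523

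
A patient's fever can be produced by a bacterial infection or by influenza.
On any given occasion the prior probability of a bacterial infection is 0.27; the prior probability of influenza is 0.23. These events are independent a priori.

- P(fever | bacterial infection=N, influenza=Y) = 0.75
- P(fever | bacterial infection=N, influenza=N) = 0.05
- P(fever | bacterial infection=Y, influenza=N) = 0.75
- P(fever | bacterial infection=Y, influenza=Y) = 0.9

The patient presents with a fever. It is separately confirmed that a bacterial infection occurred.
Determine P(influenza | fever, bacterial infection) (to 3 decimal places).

For the numerator, keep only influenza=true terms: 0.9×0.23 = 0.207000
The normalizing constant is 0.75×0.77 + 0.9×0.23 = 0.784500
P(influenza | fever, bacterial infection) = 0.207000/0.784500 ≈ 0.264

P(influenza | fever, bacterial infection) ≈ 0.264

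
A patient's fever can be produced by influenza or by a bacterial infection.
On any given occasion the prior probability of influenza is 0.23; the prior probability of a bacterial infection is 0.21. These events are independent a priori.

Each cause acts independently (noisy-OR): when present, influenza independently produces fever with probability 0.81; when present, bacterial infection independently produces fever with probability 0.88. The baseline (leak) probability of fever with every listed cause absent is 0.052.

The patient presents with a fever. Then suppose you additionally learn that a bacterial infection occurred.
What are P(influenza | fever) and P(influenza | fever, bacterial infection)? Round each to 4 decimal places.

Under noisy-OR, P(fever | causes) = 1 − (1−0.052)·∏(1−qᵢ) over the active causes.
P(fever) = 0.052·0.77·0.79 + 0.88624·0.77·0.21 + 0.81988·0.23·0.79 + 0.978386·0.23·0.21 = 0.031632 + 0.143305 + 0.148972 + 0.047256 = 0.371165
Restricting to configurations with influenza present: 0.148972 + 0.047256 = 0.196228.
Hence the posterior is 0.196228/0.371165 ≈ 0.5287.

Now also conditioning on bacterial infection=true:
Sum P(fever|·) weighted by the priors over both values of influenza:
  P(fever | bacterial infection) = 0.88624*0.77 + 0.978386*0.23
        = 0.682405 + 0.225029 = 0.907434
Keeping only the influenza-present terms gives 0.225029, so
  P(influenza | fever, bacterial infection) = 0.225029 / 0.907434 ≈ 0.2480

P(influenza | fever) ≈ 0.5287; P(influenza | fever, bacterial infection) ≈ 0.2480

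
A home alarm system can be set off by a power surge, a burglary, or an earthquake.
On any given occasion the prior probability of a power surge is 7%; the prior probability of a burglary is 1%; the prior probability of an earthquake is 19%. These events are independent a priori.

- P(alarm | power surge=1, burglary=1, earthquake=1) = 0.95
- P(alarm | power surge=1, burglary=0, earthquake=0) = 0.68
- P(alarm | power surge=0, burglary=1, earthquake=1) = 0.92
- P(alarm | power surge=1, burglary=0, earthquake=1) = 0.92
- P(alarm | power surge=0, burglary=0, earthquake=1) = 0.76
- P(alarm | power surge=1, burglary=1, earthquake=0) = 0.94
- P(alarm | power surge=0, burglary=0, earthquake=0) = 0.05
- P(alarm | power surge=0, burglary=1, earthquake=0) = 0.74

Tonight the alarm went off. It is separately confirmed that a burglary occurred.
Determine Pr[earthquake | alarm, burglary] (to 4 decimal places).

Pr[earthquake | alarm, burglary] ≈ 0.2229

Weight on earthquake=true, given the evidence: 0.162564 + 0.012635 = 0.175199
Normalizer over all consistent configurations: 0.74×0.93×0.81 + 0.92×0.93×0.19 + 0.94×0.07×0.81 + 0.95×0.07×0.19 = 0.785939
P(earthquake | alarm, burglary) = 0.175199/0.785939 ≈ 0.2229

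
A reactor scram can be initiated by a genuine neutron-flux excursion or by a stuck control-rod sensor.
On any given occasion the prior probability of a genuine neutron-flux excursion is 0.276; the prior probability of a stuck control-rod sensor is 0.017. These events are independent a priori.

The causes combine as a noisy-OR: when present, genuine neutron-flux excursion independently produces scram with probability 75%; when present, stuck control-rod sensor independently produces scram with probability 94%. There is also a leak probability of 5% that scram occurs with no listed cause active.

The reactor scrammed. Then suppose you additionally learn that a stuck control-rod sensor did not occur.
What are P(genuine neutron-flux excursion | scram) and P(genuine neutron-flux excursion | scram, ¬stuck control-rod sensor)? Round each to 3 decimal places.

P(genuine neutron-flux excursion | scram) ≈ 0.818; P(genuine neutron-flux excursion | scram, ¬stuck control-rod sensor) ≈ 0.853

Under noisy-OR, P(scram | causes) = 1 − (1−0.05)·∏(1−qᵢ) over the active causes.
For the numerator, keep only genuine neutron-flux excursion=true terms: 0.206872 + 0.004625 = 0.211497
Denominator P(scram): 0.05×0.724×0.983 + 0.943×0.724×0.017 + 0.7625×0.276×0.983 + 0.98575×0.276×0.017 = 0.258688
P(genuine neutron-flux excursion | scram) = 0.211497/0.258688 ≈ 0.818

With the extra evidence:
P(scram | ¬stuck control-rod sensor) = 0.05*0.724 + 0.7625*0.276 = 0.036200 + 0.210450 = 0.246650
The genuine neutron-flux excursion-present share is 0.7625*0.276 = 0.210450.
So P(genuine neutron-flux excursion | scram, ¬stuck control-rod sensor) = 0.210450/0.246650 ≈ 0.853.
With stuck control-rod sensor excluded, genuine neutron-flux excursion must carry more of the explanatory weight for the scram.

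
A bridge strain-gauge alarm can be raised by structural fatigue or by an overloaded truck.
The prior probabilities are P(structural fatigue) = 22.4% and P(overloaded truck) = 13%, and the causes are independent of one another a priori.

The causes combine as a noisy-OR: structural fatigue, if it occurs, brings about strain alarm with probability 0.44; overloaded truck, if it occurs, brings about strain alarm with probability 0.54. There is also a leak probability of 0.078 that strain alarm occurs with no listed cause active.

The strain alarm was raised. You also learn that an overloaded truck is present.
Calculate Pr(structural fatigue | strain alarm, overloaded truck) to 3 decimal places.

Pr(structural fatigue | strain alarm, overloaded truck) ≈ 0.277

Under noisy-OR, P(strain alarm | causes) = 1 − (1−0.078)·∏(1−qᵢ) over the active causes.
For the numerator, keep only structural fatigue=true terms: 0.762493*0.224 = 0.170798
The normalizing constant is 0.57588*0.776 + 0.762493*0.224 = 0.617681
Posterior = 0.170798 / 0.617681 ≈ 0.277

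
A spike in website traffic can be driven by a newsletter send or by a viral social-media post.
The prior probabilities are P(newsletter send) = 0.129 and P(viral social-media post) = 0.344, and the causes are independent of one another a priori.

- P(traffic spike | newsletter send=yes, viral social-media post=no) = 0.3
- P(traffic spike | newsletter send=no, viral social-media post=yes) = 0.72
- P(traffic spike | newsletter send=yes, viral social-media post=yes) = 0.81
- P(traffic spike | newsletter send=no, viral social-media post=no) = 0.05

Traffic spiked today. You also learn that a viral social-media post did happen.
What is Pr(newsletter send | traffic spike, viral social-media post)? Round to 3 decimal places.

Pr(newsletter send | traffic spike, viral social-media post) ≈ 0.143

By total probability over both values of newsletter send:
  P(traffic spike | viral social-media post) = 0.72*0.871 + 0.81*0.129
        = 0.627120 + 0.104490 = 0.731610
Keeping only the newsletter send-present terms gives 0.104490, so
  P(newsletter send | traffic spike, viral social-media post) = 0.104490 / 0.731610 ≈ 0.143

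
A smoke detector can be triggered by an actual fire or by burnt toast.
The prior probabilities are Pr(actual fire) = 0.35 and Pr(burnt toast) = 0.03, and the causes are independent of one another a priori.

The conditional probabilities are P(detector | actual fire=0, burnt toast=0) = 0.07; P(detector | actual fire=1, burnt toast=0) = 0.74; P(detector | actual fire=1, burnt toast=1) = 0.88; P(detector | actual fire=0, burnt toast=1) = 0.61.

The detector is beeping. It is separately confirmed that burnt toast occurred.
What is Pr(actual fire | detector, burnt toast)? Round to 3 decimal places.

For the numerator, keep only actual fire=true terms: 0.88*0.35 = 0.308000
The normalizing constant is 0.61*0.65 + 0.88*0.35 = 0.704500
Posterior = 0.308000 / 0.704500 ≈ 0.437

Pr(actual fire | detector, burnt toast) ≈ 0.437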